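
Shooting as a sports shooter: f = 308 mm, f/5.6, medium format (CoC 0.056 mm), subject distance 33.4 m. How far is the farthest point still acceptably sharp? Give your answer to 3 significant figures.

37.5 m

Hyperfocal distance H = f²/(N·c) + f = 308²/(5.6 × 0.056) + 308 = 94864/0.3136 + 308 ≈ 302808.0 mm ≈ 302.8 m.
Far limit Df = s·(H − f)/(H − s) = 33400 × (302808.0 − 308) / (302808.0 − 33400) = 33400 × 302500.0 / 269408.0 ≈ 37503 mm ≈ 37.5 m.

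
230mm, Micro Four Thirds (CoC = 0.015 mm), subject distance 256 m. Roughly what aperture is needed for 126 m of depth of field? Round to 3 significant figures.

f/3.21

Write h = H − f = f²/(N·c). The thin-lens limits are Dn = s·h/(h + (s−f)) and Df = s·h/(h − (s−f)), so DoF = Df − Dn = 2·s·(s−f)·h / (h² − (s−f)²).
That is a quadratic in h: DoF·h² − 2·s·(s−f)·h − DoF·(s−f)² = 0 ⇒ h = (s−f)·(s + √(s² + DoF²)) / DoF = 255770 × (256000 + √(256000² + 126000²)) / 126000 = 255770 × (256000 + 285328) / 126000 ≈ 1098853 mm.
Then N = f²/(c·h) = 230² / (0.015 × 1098853) = 52900 / 16483 ≈ 3.21.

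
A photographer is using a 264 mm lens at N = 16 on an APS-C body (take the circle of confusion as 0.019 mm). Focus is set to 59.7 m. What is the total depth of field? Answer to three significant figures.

33.2 m

Hyperfocal distance H = f²/(N·c) + f = 264²/(16 × 0.019) + 264 = 69696/0.304 + 264 ≈ 229527.2 mm ≈ 229.5 m.
Near limit Dn = s·(H − f)/(H + s − 2f) = 59700 × (229527.2 − 264) / (229527.2 + 59700 − 2 × 264) = 59700 × 229263.2 / 288699.2 ≈ 47409 mm.
Far limit Df = s·(H − f)/(H − s) = 59700 × (229527.2 − 264) / (229527.2 − 59700) = 59700 × 229263.2 / 169827.2 ≈ 80594 mm.
Depth of field = Df − Dn = 80594 − 47409 ≈ 33185 mm ≈ 33.2 m.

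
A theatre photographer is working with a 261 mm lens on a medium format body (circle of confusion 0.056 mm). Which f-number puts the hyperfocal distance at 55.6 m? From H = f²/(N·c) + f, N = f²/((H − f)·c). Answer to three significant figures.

f/22

Rearrange H = f²/(N·c) + f for N: N = f² / ((H − f)·c).
N = 261² / ((55600 − 261) × 0.056) = 68121 / 3099 ≈ 22.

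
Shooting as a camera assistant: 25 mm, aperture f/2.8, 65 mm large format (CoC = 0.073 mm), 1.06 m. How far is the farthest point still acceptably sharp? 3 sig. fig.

Hyperfocal distance H = f²/(N·c) + f = 25²/(2.8 × 0.073) + 25 = 625/0.2044 + 25 ≈ 3082.7 mm ≈ 3.083 m.
Far limit Df = s·(H − f)/(H − s) = 1060 × (3082.7 − 25) / (3082.7 − 1060) = 1060 × 3057.7 / 2022.7 ≈ 1602.4 mm ≈ 1.60 m.

1.60 m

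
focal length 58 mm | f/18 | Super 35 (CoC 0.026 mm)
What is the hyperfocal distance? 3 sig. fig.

7.25 m

Hyperfocal distance H = f²/(N·c) + f = 58²/(18 × 0.026) + 58 = 3364/0.468 + 58 ≈ 7246.0 mm ≈ 7.25 m.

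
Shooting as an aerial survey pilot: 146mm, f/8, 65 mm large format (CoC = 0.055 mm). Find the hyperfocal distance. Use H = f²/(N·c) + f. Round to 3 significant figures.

48.6 m

Hyperfocal distance H = f²/(N·c) + f = 146²/(8 × 0.055) + 146 = 21316/0.44 + 146 ≈ 48591.5 mm ≈ 48.6 m.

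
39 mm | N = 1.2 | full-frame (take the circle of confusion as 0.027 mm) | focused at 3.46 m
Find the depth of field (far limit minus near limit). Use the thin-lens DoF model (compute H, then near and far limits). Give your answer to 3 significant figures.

0.507 m

Hyperfocal distance H = f²/(N·c) + f = 39²/(1.2 × 0.027) + 39 = 1521/0.0324 + 39 ≈ 46983.4 mm ≈ 46.98 m.
Near limit Dn = s·(H − f)/(H + s − 2f) = 3460 × (46983.4 − 39) / (46983.4 + 3460 − 2 × 39) = 3460 × 46944.4 / 50365.4 ≈ 3224.98 mm.
Far limit Df = s·(H − f)/(H − s) = 3460 × (46983.4 − 39) / (46983.4 − 3460) = 3460 × 46944.4 / 43523.4 ≈ 3731.96 mm.
Depth of field = Df − Dn = 3731.96 − 3224.98 ≈ 506.98 mm ≈ 0.507 m.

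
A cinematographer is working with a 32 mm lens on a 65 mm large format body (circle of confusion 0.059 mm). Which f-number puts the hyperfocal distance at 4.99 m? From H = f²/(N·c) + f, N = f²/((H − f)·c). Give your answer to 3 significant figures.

Rearrange H = f²/(N·c) + f for N: N = f² / ((H − f)·c).
N = 32² / ((4990 − 32) × 0.059) = 1024 / 292.5 ≈ 3.50.

f/3.50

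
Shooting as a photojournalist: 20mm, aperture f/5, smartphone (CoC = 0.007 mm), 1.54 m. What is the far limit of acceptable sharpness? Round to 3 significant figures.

1.78 m

Hyperfocal distance H = f²/(N·c) + f = 20²/(5 × 0.007) + 20 = 400/0.035 + 20 ≈ 11448.6 mm ≈ 11.45 m.
Far limit Df = s·(H − f)/(H − s) = 1540 × (11448.6 − 20) / (11448.6 − 1540) = 1540 × 11428.6 / 9908.6 ≈ 1776.2 mm ≈ 1.78 m.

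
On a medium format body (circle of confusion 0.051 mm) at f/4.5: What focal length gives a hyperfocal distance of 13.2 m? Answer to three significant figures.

From H = f²/(N·c) + f, with f ≪ H: f ≈ √(H·N·c) = √(13200 × 4.5 × 0.051) = √3029.4 ≈ 55.04 mm.
Exact: f² + N·c·f − N·c·H = 0 ⇒ f = (−N·c + √((N·c)² + 4·N·c·H))/2 = (−0.2295 + √12118)/2 ≈ 54.925 mm ≈ 54.9 mm.

54.9 mm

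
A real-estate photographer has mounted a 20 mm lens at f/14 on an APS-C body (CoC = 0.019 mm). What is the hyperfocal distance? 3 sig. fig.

Hyperfocal distance H = f²/(N·c) + f = 20²/(14 × 0.019) + 20 = 400/0.266 + 20 ≈ 1523.8 mm ≈ 1.52 m.

1.52 m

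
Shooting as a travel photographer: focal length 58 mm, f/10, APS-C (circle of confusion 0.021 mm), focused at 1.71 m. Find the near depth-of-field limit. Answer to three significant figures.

1.55 m

Hyperfocal distance H = f²/(N·c) + f = 58²/(10 × 0.021) + 58 = 3364/0.21 + 58 ≈ 16077.0 mm ≈ 16.08 m.
Near limit Dn = s·(H − f)/(H + s − 2f) = 1710 × (16077.0 − 58) / (16077.0 + 1710 − 2 × 58) = 1710 × 16019.0 / 17671.0 ≈ 1550.1 mm ≈ 1.55 m.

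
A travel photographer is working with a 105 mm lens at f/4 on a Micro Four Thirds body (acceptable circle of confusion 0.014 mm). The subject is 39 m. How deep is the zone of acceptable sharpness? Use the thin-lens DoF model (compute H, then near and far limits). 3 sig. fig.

16.0 m

Hyperfocal distance H = f²/(N·c) + f = 105²/(4 × 0.014) + 105 = 11025/0.056 + 105 ≈ 196980.0 mm ≈ 197.0 m.
Near limit Dn = s·(H − f)/(H + s − 2f) = 39000 × (196980.0 − 105) / (196980.0 + 39000 − 2 × 105) = 39000 × 196875.0 / 235770.0 ≈ 32566 mm.
Far limit Df = s·(H − f)/(H − s) = 39000 × (196980.0 − 105) / (196980.0 − 39000) = 39000 × 196875.0 / 157980.0 ≈ 48602 mm.
Depth of field = Df − Dn = 48602 − 32566 ≈ 16036 mm ≈ 16.0 m.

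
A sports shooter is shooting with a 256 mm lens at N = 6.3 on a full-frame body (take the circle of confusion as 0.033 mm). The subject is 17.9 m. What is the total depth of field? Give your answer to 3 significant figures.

Hyperfocal distance H = f²/(N·c) + f = 256²/(6.3 × 0.033) + 256 = 65536/0.2079 + 256 ≈ 315484.5 mm ≈ 315.5 m.
Near limit Dn = s·(H − f)/(H + s − 2f) = 17900 × (315484.5 − 256) / (315484.5 + 17900 − 2 × 256) = 17900 × 315228.5 / 332872.5 ≈ 16951.2 mm.
Far limit Df = s·(H − f)/(H − s) = 17900 × (315484.5 − 256) / (315484.5 − 17900) = 17900 × 315228.5 / 297584.5 ≈ 18961.3 mm.
Depth of field = Df − Dn = 18961.3 − 16951.2 ≈ 2010.1 mm ≈ 2.01 m.

2.01 m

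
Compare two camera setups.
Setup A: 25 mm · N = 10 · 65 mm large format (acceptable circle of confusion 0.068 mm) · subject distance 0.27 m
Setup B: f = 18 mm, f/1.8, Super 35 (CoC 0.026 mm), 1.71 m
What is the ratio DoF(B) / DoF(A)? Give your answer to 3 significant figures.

5.74

Setup A: H = 25²/(10×0.068) + 25 ≈ 944.1 mm; DoF = Df − Dn = 368.13 − 213.18 ≈ 154.95 mm.
Setup B: H = 18²/(1.8×0.026) + 18 ≈ 6941.1 mm; DoF = Df − Dn = 2263.10 − 1374.16 ≈ 888.94 mm.
Ratio = 888.94 / 154.95 ≈ 5.74.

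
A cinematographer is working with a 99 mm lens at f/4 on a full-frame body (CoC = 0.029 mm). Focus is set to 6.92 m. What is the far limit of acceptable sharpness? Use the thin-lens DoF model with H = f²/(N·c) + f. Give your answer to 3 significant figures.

Hyperfocal distance H = f²/(N·c) + f = 99²/(4 × 0.029) + 99 = 9801/0.116 + 99 ≈ 84590.4 mm ≈ 84.59 m.
Far limit Df = s·(H − f)/(H − s) = 6920 × (84590.4 − 99) / (84590.4 − 6920) = 6920 × 84491.4 / 77670.4 ≈ 7527.7 mm ≈ 7.53 m.

7.53 m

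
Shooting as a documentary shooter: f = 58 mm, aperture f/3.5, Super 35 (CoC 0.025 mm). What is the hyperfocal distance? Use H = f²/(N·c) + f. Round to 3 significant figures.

Hyperfocal distance H = f²/(N·c) + f = 58²/(3.5 × 0.025) + 58 = 3364/0.0875 + 58 ≈ 38503.7 mm ≈ 38.5 m.

38.5 m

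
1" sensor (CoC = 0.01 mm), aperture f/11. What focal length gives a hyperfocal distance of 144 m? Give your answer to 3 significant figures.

From H = f²/(N·c) + f, with f ≪ H: f ≈ √(H·N·c) = √(144000 × 11 × 0.01) = √15840 ≈ 125.9 mm.
The +f correction barely moves this — solving exactly, f² + N·c·f − N·c·H = 0 ⇒ f = (−N·c + √((N·c)² + 4·N·c·H))/2 = (−0.11 + √63360)/2 ≈ 125.80 mm, so f ≈ 126 mm.

126 mm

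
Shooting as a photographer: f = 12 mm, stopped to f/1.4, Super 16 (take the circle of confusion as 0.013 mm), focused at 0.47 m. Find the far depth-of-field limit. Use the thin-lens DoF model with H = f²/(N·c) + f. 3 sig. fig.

Hyperfocal distance H = f²/(N·c) + f = 12²/(1.4 × 0.013) + 12 = 144/0.0182 + 12 ≈ 7924.1 mm ≈ 7.924 m.
Far limit Df = s·(H − f)/(H − s) = 470 × (7924.1 − 12) / (7924.1 − 470) = 470 × 7912.1 / 7454.1 ≈ 498.88 mm.

499 mm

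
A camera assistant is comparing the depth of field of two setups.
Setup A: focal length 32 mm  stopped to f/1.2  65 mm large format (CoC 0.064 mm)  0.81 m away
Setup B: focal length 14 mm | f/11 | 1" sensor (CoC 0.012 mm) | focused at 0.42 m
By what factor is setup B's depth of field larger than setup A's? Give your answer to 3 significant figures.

2.62

Setup A: H = 32²/(1.2×0.064) + 32 ≈ 13365.3 mm; DoF = Df − Dn = 860.192 − 765.342 ≈ 94.850 mm.
Setup B: H = 14²/(11×0.012) + 14 ≈ 1498.8 mm; DoF = Df − Dn = 578.06 − 329.82 ≈ 248.24 mm.
Ratio = 248.24 / 94.850 ≈ 2.62.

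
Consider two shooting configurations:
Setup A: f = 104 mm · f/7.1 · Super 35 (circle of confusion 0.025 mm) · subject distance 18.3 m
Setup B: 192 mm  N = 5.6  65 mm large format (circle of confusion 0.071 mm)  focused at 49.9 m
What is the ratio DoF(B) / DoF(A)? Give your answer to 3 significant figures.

6.26

Setup A: H = 104²/(7.1×0.025) + 104 ≈ 61039.2 mm; DoF = Df − Dn = 26091 − 14092 ≈ 11999 mm.
Setup B: H = 192²/(5.6×0.071) + 192 ≈ 92908.3 mm; DoF = Df − Dn = 107573 − 32484 ≈ 75089 mm.
Ratio = 75089 / 11999 ≈ 6.26.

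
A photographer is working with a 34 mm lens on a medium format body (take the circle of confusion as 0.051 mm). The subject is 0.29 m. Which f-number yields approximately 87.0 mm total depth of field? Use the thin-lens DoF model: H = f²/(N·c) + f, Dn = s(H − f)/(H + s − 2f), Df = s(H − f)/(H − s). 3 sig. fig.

f/13

Write h = H − f = f²/(N·c). The thin-lens limits are Dn = s·h/(h + (s−f)) and Df = s·h/(h − (s−f)), so DoF = Df − Dn = 2·s·(s−f)·h / (h² − (s−f)²).
That is a quadratic in h: DoF·h² − 2·s·(s−f)·h − DoF·(s−f)² = 0 ⇒ h = (s−f)·(s + √(s² + DoF²)) / DoF = 256 × (290 + √(290² + 87²)) / 87 = 256 × (290 + 302.769) / 87 ≈ 1744.2 mm.
Then N = f²/(c·h) = 34² / (0.051 × 1744.2) = 1156 / 88.956 ≈ 13.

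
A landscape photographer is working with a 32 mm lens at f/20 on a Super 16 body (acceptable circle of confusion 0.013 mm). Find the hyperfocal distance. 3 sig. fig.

Hyperfocal distance H = f²/(N·c) + f = 32²/(20 × 0.013) + 32 = 1024/0.26 + 32 ≈ 3970.5 mm ≈ 3.97 m.

3.97 m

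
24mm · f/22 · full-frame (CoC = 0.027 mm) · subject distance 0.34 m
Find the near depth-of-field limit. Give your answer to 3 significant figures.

Hyperfocal distance H = f²/(N·c) + f = 24²/(22 × 0.027) + 24 = 576/0.594 + 24 ≈ 993.7 mm ≈ 0.994 m.
Near limit Dn = s·(H − f)/(H + s − 2f) = 340 × (993.7 − 24) / (993.7 + 340 − 2 × 24) = 340 × 969.7 / 1285.7 ≈ 256.43 mm.

256 mm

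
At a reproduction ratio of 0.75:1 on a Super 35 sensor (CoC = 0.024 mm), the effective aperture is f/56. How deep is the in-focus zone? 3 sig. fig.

At magnification m, DoF ≈ 2·N_eff·c/m² = 2 × 56 × 0.024 / 0.75² = 2.688 / 0.5625 ≈ 4.78 mm.

4.78 mm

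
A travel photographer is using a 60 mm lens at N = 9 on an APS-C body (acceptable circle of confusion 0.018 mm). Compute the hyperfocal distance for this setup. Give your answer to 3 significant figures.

22.3 m

Hyperfocal distance H = f²/(N·c) + f = 60²/(9 × 0.018) + 60 = 3600/0.162 + 60 ≈ 22282.2 mm ≈ 22.3 m.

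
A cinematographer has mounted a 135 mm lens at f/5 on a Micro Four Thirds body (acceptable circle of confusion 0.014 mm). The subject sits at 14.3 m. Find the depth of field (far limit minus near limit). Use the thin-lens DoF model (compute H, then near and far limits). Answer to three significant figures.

Hyperfocal distance H = f²/(N·c) + f = 135²/(5 × 0.014) + 135 = 18225/0.07 + 135 ≈ 260492.1 mm ≈ 260.5 m.
Near limit Dn = s·(H − f)/(H + s − 2f) = 14300 × (260492.1 − 135) / (260492.1 + 14300 − 2 × 135) = 14300 × 260357.1 / 274522.1 ≈ 13562.1 mm.
Far limit Df = s·(H − f)/(H − s) = 14300 × (260492.1 − 135) / (260492.1 − 14300) = 14300 × 260357.1 / 246192.1 ≈ 15122.8 mm.
Depth of field = Df − Dn = 15122.8 − 13562.1 ≈ 1560.7 mm ≈ 1.56 m.

1.56 m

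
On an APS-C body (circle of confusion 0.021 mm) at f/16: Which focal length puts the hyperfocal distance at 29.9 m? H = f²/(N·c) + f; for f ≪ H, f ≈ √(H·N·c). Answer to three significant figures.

From H = f²/(N·c) + f, with f ≪ H: f ≈ √(H·N·c) = √(29900 × 16 × 0.021) = √10046 ≈ 100.2 mm.
The +f correction barely moves this — solving exactly, f² + N·c·f − N·c·H = 0 ⇒ f = (−N·c + √((N·c)² + 4·N·c·H))/2 = (−0.336 + √40186)/2 ≈ 100.06 mm, so f ≈ 100 mm.

100 mm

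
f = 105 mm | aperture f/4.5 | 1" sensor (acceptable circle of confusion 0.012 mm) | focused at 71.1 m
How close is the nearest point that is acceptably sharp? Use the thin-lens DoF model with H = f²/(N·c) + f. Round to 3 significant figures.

Hyperfocal distance H = f²/(N·c) + f = 105²/(4.5 × 0.012) + 105 = 11025/0.054 + 105 ≈ 204271.7 mm ≈ 204.3 m.
Near limit Dn = s·(H − f)/(H + s − 2f) = 71100 × (204271.7 − 105) / (204271.7 + 71100 − 2 × 105) = 71100 × 204166.7 / 275161.7 ≈ 52755 mm ≈ 52.8 m.

52.8 m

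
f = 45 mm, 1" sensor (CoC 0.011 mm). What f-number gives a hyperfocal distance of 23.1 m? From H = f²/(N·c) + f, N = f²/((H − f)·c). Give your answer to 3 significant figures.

Rearrange H = f²/(N·c) + f for N: N = f² / ((H − f)·c).
N = 45² / ((23100 − 45) × 0.011) = 2025 / 253.6 ≈ 7.98.

f/7.98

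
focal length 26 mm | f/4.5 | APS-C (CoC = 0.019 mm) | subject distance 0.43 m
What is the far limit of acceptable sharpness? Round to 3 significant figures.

Hyperfocal distance H = f²/(N·c) + f = 26²/(4.5 × 0.019) + 26 = 676/0.0855 + 26 ≈ 7932.4 mm ≈ 7.932 m.
Far limit Df = s·(H − f)/(H − s) = 430 × (7932.4 − 26) / (7932.4 − 430) = 430 × 7906.4 / 7502.4 ≈ 453.16 mm.

453 mm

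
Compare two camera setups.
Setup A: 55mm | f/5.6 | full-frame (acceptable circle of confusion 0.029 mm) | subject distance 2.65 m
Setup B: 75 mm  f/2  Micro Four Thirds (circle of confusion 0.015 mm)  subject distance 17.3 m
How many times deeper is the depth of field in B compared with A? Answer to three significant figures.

4.26

Setup A: H = 55²/(5.6×0.029) + 55 ≈ 18681.8 mm; DoF = Df − Dn = 3078.94 − 2325.96 ≈ 752.98 mm.
Setup B: H = 75²/(2×0.015) + 75 ≈ 187575.0 mm; DoF = Df − Dn = 19050.1 − 15844.4 ≈ 3205.7 mm.
Ratio = 3205.7 / 752.98 ≈ 4.26.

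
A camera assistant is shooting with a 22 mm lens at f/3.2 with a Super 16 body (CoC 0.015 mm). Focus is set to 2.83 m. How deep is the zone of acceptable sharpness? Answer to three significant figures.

1.71 m

Hyperfocal distance H = f²/(N·c) + f = 22²/(3.2 × 0.015) + 22 = 484/0.048 + 22 ≈ 10105.3 mm ≈ 10.11 m.
Near limit Dn = s·(H − f)/(H + s − 2f) = 2830 × (10105.3 − 22) / (10105.3 + 2830 − 2 × 22) = 2830 × 10083.3 / 12891.3 ≈ 2213.6 mm.
Far limit Df = s·(H − f)/(H − s) = 2830 × (10105.3 − 22) / (10105.3 − 2830) = 2830 × 10083.3 / 7275.3 ≈ 3922.3 mm.
Depth of field = Df − Dn = 3922.3 − 2213.6 ≈ 1708.7 mm ≈ 1.71 m.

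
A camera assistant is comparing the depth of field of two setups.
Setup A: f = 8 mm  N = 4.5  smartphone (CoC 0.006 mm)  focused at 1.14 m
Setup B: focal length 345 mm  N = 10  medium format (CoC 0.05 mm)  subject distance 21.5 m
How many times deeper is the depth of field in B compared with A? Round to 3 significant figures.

2.73

Setup A: H = 8²/(4.5×0.006) + 8 ≈ 2378.4 mm; DoF = Df − Dn = 2182.1 − 771.5 ≈ 1410.6 mm.
Setup B: H = 345²/(10×0.05) + 345 ≈ 238395.0 mm; DoF = Df − Dn = 23597.0 − 19745.3 ≈ 3851.7 mm.
Ratio = 3851.7 / 1410.6 ≈ 2.73.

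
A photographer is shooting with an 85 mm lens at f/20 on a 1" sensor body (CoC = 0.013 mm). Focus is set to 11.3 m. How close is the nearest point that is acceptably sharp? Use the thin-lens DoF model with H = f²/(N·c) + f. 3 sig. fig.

Hyperfocal distance H = f²/(N·c) + f = 85²/(20 × 0.013) + 85 = 7225/0.26 + 85 ≈ 27873.5 mm ≈ 27.87 m.
Near limit Dn = s·(H − f)/(H + s − 2f) = 11300 × (27873.5 − 85) / (27873.5 + 11300 − 2 × 85) = 11300 × 27788.5 / 39003.5 ≈ 8050.8 mm ≈ 8.05 m.

8.05 m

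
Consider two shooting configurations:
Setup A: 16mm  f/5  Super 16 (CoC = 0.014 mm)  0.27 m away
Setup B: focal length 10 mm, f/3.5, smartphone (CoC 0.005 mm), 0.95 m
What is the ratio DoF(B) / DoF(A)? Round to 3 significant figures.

Setup A: H = 16²/(5×0.014) + 16 ≈ 3673.1 mm; DoF = Df − Dn = 290.152 − 252.465 ≈ 37.687 mm.
Setup B: H = 10²/(3.5×0.005) + 10 ≈ 5724.3 mm; DoF = Df − Dn = 1137.04 − 815.80 ≈ 321.24 mm.
Ratio = 321.24 / 37.687 ≈ 8.52.

8.52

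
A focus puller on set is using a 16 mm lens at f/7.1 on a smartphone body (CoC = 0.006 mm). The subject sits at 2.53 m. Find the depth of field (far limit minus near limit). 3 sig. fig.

Hyperfocal distance H = f²/(N·c) + f = 16²/(7.1 × 0.006) + 16 = 256/0.0426 + 16 ≈ 6025.4 mm ≈ 6.025 m.
Near limit Dn = s·(H − f)/(H + s − 2f) = 2530 × (6025.4 − 16) / (6025.4 + 2530 − 2 × 16) = 2530 × 6009.4 / 8523.4 ≈ 1783.8 mm.
Far limit Df = s·(H − f)/(H − s) = 2530 × (6025.4 − 16) / (6025.4 − 2530) = 2530 × 6009.4 / 3495.4 ≈ 4349.7 mm.
Depth of field = Df − Dn = 4349.7 − 1783.8 ≈ 2565.9 mm ≈ 2.57 m.

2.57 m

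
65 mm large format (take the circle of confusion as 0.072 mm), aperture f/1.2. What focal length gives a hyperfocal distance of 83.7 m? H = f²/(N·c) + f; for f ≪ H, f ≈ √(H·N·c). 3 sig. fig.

From H = f²/(N·c) + f, with f ≪ H: f ≈ √(H·N·c) = √(83700 × 1.2 × 0.072) = √7231.7 ≈ 85.04 mm.
The +f correction barely moves this — solving exactly, f² + N·c·f − N·c·H = 0 ⇒ f = (−N·c + √((N·c)² + 4·N·c·H))/2 = (−0.0864 + √28927)/2 ≈ 84.996 mm, so f ≈ 85.0 mm.

85.0 mm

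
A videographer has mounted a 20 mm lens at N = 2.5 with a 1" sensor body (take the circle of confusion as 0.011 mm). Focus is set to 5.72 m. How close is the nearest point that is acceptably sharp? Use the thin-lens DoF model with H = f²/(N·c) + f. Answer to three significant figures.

Hyperfocal distance H = f²/(N·c) + f = 20²/(2.5 × 0.011) + 20 = 400/0.0275 + 20 ≈ 14565.5 mm ≈ 14.57 m.
Near limit Dn = s·(H − f)/(H + s − 2f) = 5720 × (14565.5 − 20) / (14565.5 + 5720 − 2 × 20) = 5720 × 14545.5 / 20245.5 ≈ 4109.6 mm ≈ 4.11 m.

4.11 m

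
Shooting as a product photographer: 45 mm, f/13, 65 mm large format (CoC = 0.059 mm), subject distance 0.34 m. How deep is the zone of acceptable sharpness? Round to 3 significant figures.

Hyperfocal distance H = f²/(N·c) + f = 45²/(13 × 0.059) + 45 = 2025/0.767 + 45 ≈ 2685.2 mm ≈ 2.685 m.
Near limit Dn = s·(H − f)/(H + s − 2f) = 340 × (2685.2 − 45) / (2685.2 + 340 − 2 × 45) = 340 × 2640.2 / 2935.2 ≈ 305.828 mm.
Far limit Df = s·(H − f)/(H − s) = 340 × (2685.2 − 45) / (2685.2 − 340) = 340 × 2640.2 / 2345.2 ≈ 382.769 mm.
Depth of field = Df − Dn = 382.769 − 305.828 ≈ 76.941 mm.

76.9 mm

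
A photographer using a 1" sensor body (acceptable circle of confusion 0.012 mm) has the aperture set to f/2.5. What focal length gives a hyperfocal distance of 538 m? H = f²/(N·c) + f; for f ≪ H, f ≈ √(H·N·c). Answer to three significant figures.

From H = f²/(N·c) + f, with f ≪ H: f ≈ √(H·N·c) = √(538000 × 2.5 × 0.012) = √16140 ≈ 127.0 mm.
The +f correction barely moves this — solving exactly, f² + N·c·f − N·c·H = 0 ⇒ f = (−N·c + √((N·c)² + 4·N·c·H))/2 = (−0.03 + √64560)/2 ≈ 127.03 mm, so f ≈ 127 mm.

127 mm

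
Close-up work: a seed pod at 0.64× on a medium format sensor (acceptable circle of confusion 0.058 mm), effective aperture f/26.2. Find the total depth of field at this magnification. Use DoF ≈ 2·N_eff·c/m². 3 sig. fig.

At magnification m, DoF ≈ 2·N_eff·c/m² = 2 × 26.2 × 0.058 / 0.64² = 3.039 / 0.4096 ≈ 7.42 mm.

7.42 mm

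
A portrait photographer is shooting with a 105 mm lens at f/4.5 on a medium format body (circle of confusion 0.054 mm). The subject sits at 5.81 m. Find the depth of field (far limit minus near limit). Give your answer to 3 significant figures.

1.48 m

Hyperfocal distance H = f²/(N·c) + f = 105²/(4.5 × 0.054) + 105 = 11025/0.243 + 105 ≈ 45475.4 mm ≈ 45.48 m.
Near limit Dn = s·(H − f)/(H + s − 2f) = 5810 × (45475.4 − 105) / (45475.4 + 5810 − 2 × 105) = 5810 × 45370.4 / 51075.4 ≈ 5161.0 mm.
Far limit Df = s·(H − f)/(H − s) = 5810 × (45475.4 − 105) / (45475.4 − 5810) = 5810 × 45370.4 / 39665.4 ≈ 6645.6 mm.
Depth of field = Df − Dn = 6645.6 − 5161.0 ≈ 1484.6 mm ≈ 1.48 m.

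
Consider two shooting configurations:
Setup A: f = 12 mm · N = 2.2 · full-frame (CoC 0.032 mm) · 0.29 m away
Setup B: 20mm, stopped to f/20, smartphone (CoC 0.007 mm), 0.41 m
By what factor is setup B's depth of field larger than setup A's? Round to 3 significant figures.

1.42

Setup A: H = 12²/(2.2×0.032) + 12 ≈ 2057.5 mm; DoF = Df − Dn = 335.614 − 255.302 ≈ 80.312 mm.
Setup B: H = 20²/(20×0.007) + 20 ≈ 2877.1 mm; DoF = Df − Dn = 474.81 − 360.76 ≈ 114.05 mm.
Ratio = 114.05 / 80.312 ≈ 1.42.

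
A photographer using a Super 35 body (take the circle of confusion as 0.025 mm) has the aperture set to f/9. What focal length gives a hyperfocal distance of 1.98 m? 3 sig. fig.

From H = f²/(N·c) + f, with f ≪ H: f ≈ √(H·N·c) = √(1980 × 9 × 0.025) = √445.50 ≈ 21.11 mm.
Exact: f² + N·c·f − N·c·H = 0 ⇒ f = (−N·c + √((N·c)² + 4·N·c·H))/2 = (−0.225 + √1782.1)/2 ≈ 20.995 mm ≈ 21.0 mm.

21.0 mm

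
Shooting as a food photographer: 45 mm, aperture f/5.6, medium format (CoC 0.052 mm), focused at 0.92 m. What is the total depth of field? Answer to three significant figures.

235 mm

Hyperfocal distance H = f²/(N·c) + f = 45²/(5.6 × 0.052) + 45 = 2025/0.2912 + 45 ≈ 6999.0 mm ≈ 6.999 m.
Near limit Dn = s·(H − f)/(H + s − 2f) = 920 × (6999.0 − 45) / (6999.0 + 920 − 2 × 45) = 920 × 6954.0 / 7829.0 ≈ 817.18 mm.
Far limit Df = s·(H − f)/(H − s) = 920 × (6999.0 − 45) / (6999.0 − 920) = 920 × 6954.0 / 6079.0 ≈ 1052.42 mm.
Depth of field = Df − Dn = 1052.42 − 817.18 ≈ 235.24 mm.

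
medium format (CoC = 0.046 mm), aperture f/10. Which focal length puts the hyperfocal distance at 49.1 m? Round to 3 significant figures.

From H = f²/(N·c) + f, with f ≪ H: f ≈ √(H·N·c) = √(49100 × 10 × 0.046) = √22586 ≈ 150.3 mm.
The +f correction barely moves this — solving exactly, f² + N·c·f − N·c·H = 0 ⇒ f = (−N·c + √((N·c)² + 4·N·c·H))/2 = (−0.46 + √90344)/2 ≈ 150.06 mm, so f ≈ 150 mm.

150 mm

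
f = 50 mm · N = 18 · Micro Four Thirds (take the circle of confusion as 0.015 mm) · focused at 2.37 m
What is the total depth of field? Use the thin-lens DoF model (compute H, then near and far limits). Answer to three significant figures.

1.27 m

Hyperfocal distance H = f²/(N·c) + f = 50²/(18 × 0.015) + 50 = 2500/0.27 + 50 ≈ 9309.3 mm ≈ 9.309 m.
Near limit Dn = s·(H − f)/(H + s − 2f) = 2370 × (9309.3 − 50) / (9309.3 + 2370 − 2 × 50) = 2370 × 9259.3 / 11579.3 ≈ 1895.2 mm.
Far limit Df = s·(H − f)/(H − s) = 2370 × (9309.3 − 50) / (9309.3 − 2370) = 2370 × 9259.3 / 6939.3 ≈ 3162.4 mm.
Depth of field = Df − Dn = 3162.4 − 1895.2 ≈ 1267.2 mm ≈ 1.27 m.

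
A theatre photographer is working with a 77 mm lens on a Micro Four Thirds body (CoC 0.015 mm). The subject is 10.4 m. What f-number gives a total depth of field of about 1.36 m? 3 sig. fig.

f/2.49

Write h = H − f = f²/(N·c). The thin-lens limits are Dn = s·h/(h + (s−f)) and Df = s·h/(h − (s−f)), so DoF = Df − Dn = 2·s·(s−f)·h / (h² − (s−f)²).
That is a quadratic in h: DoF·h² − 2·s·(s−f)·h − DoF·(s−f)² = 0 ⇒ h = (s−f)·(s + √(s² + DoF²)) / DoF = 10323 × (10400 + √(10400² + 1360²)) / 1360 = 10323 × (10400 + 10488.5) / 1360 ≈ 158553 mm.
Then N = f²/(c·h) = 77² / (0.015 × 158553) = 5929 / 2378.3 ≈ 2.49.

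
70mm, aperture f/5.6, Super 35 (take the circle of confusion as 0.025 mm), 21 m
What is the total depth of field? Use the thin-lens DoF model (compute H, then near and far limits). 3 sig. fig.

39.1 m

Hyperfocal distance H = f²/(N·c) + f = 70²/(5.6 × 0.025) + 70 = 4900/0.14 + 70 ≈ 35070.0 mm ≈ 35.07 m.
Near limit Dn = s·(H − f)/(H + s − 2f) = 21000 × (35070.0 − 70) / (35070.0 + 21000 − 2 × 70) = 21000 × 35000.0 / 55930.0 ≈ 13141 mm.
Far limit Df = s·(H − f)/(H − s) = 21000 × (35070.0 − 70) / (35070.0 − 21000) = 21000 × 35000.0 / 14070.0 ≈ 52239 mm.
Depth of field = Df − Dn = 52239 − 13141 ≈ 39098 mm ≈ 39.1 m.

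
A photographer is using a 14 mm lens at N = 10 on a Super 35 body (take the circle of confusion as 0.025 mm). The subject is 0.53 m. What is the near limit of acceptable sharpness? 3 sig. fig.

Hyperfocal distance H = f²/(N·c) + f = 14²/(10 × 0.025) + 14 = 196/0.25 + 14 ≈ 798.0 mm ≈ 0.798 m.
Near limit Dn = s·(H − f)/(H + s − 2f) = 530 × (798.0 − 14) / (798.0 + 530 − 2 × 14) = 530 × 784.0 / 1300.0 ≈ 319.63 mm.

320 mm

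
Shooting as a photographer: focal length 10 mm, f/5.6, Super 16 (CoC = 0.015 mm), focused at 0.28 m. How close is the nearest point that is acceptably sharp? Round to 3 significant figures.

228 mm

Hyperfocal distance H = f²/(N·c) + f = 10²/(5.6 × 0.015) + 10 = 100/0.084 + 10 ≈ 1200.5 mm ≈ 1.200 m.
Near limit Dn = s·(H − f)/(H + s − 2f) = 280 × (1200.5 − 10) / (1200.5 + 280 − 2 × 10) = 280 × 1190.5 / 1460.5 ≈ 228.24 mm.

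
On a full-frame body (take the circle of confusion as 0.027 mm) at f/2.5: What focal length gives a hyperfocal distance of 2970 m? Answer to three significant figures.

448 mm

From H = f²/(N·c) + f, with f ≪ H: f ≈ √(H·N·c) = √(2970000 × 2.5 × 0.027) = √200475 ≈ 447.7 mm.
The +f correction barely moves this — solving exactly, f² + N·c·f − N·c·H = 0 ⇒ f = (−N·c + √((N·c)² + 4·N·c·H))/2 = (−0.0675 + √801900)/2 ≈ 447.71 mm, so f ≈ 448 mm.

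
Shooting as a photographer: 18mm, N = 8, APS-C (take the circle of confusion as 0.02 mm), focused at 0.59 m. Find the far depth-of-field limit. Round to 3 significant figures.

Hyperfocal distance H = f²/(N·c) + f = 18²/(8 × 0.02) + 18 = 324/0.16 + 18 ≈ 2043.0 mm ≈ 2.043 m.
Far limit Df = s·(H − f)/(H − s) = 590 × (2043.0 − 18) / (2043.0 − 590) = 590 × 2025.0 / 1453.0 ≈ 822.26 mm ≈ 0.822 m.

0.822 m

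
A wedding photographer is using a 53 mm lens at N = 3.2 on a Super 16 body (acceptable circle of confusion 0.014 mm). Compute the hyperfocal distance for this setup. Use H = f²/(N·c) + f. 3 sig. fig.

62.8 m

Hyperfocal distance H = f²/(N·c) + f = 53²/(3.2 × 0.014) + 53 = 2809/0.0448 + 53 ≈ 62753.9 mm ≈ 62.8 m.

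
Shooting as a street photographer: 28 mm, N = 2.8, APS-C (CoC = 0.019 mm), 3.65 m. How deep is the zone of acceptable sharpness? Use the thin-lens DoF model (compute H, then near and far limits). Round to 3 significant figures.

1.91 m

Hyperfocal distance H = f²/(N·c) + f = 28²/(2.8 × 0.019) + 28 = 784/0.0532 + 28 ≈ 14764.8 mm ≈ 14.76 m.
Near limit Dn = s·(H − f)/(H + s − 2f) = 3650 × (14764.8 − 28) / (14764.8 + 3650 − 2 × 28) = 3650 × 14736.8 / 18358.8 ≈ 2929.9 mm.
Far limit Df = s·(H − f)/(H − s) = 3650 × (14764.8 − 28) / (14764.8 − 3650) = 3650 × 14736.8 / 11114.8 ≈ 4839.4 mm.
Depth of field = Df − Dn = 4839.4 − 2929.9 ≈ 1909.5 mm ≈ 1.91 m.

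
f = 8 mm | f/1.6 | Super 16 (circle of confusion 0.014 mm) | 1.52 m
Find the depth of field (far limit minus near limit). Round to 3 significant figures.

2.23 m

Hyperfocal distance H = f²/(N·c) + f = 8²/(1.6 × 0.014) + 8 = 64/0.0224 + 8 ≈ 2865.1 mm ≈ 2.865 m.
Near limit Dn = s·(H − f)/(H + s − 2f) = 1520 × (2865.1 − 8) / (2865.1 + 1520 − 2 × 8) = 1520 × 2857.1 / 4369.1 ≈ 994.0 mm.
Far limit Df = s·(H − f)/(H − s) = 1520 × (2865.1 − 8) / (2865.1 − 1520) = 1520 × 2857.1 / 1345.1 ≈ 3228.5 mm.
Depth of field = Df − Dn = 3228.5 − 994.0 ≈ 2234.5 mm ≈ 2.23 m.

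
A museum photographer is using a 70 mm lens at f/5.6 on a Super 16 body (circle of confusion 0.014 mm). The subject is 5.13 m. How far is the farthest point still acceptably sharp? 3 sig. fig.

Hyperfocal distance H = f²/(N·c) + f = 70²/(5.6 × 0.014) + 70 = 4900/0.0784 + 70 ≈ 62570.0 mm ≈ 62.57 m.
Far limit Df = s·(H − f)/(H − s) = 5130 × (62570.0 − 70) / (62570.0 − 5130) = 5130 × 62500.0 / 57440.0 ≈ 5581.9 mm ≈ 5.58 m.

5.58 m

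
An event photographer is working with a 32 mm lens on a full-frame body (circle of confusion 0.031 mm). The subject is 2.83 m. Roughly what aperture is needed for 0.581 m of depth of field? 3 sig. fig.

Write h = H − f = f²/(N·c). The thin-lens limits are Dn = s·h/(h + (s−f)) and Df = s·h/(h − (s−f)), so DoF = Df − Dn = 2·s·(s−f)·h / (h² − (s−f)²).
That is a quadratic in h: DoF·h² − 2·s·(s−f)·h − DoF·(s−f)² = 0 ⇒ h = (s−f)·(s + √(s² + DoF²)) / DoF = 2798 × (2830 + √(2830² + 581²)) / 581 = 2798 × (2830 + 2889.02) / 581 ≈ 27542 mm.
Then N = f²/(c·h) = 32² / (0.031 × 27542) = 1024 / 853.80 ≈ 1.20.

f/1.20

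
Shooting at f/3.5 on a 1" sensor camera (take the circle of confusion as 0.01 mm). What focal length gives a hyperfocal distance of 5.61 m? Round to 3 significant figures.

From H = f²/(N·c) + f, with f ≪ H: f ≈ √(H·N·c) = √(5610 × 3.5 × 0.01) = √196.35 ≈ 14.01 mm.
The +f correction barely moves this — solving exactly, f² + N·c·f − N·c·H = 0 ⇒ f = (−N·c + √((N·c)² + 4·N·c·H))/2 = (−0.035 + √785.40)/2 ≈ 13.995 mm, so f ≈ 14.0 mm.

14.0 mm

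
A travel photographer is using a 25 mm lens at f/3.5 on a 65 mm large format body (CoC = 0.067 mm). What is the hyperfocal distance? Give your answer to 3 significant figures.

Hyperfocal distance H = f²/(N·c) + f = 25²/(3.5 × 0.067) + 25 = 625/0.2345 + 25 ≈ 2690.2 mm ≈ 2.69 m.

2.69 m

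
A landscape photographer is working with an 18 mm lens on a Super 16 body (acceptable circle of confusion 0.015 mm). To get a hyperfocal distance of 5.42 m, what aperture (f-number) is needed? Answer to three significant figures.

f/4

Rearrange H = f²/(N·c) + f for N: N = f² / ((H − f)·c).
N = 18² / ((5420 − 18) × 0.015) = 324 / 81.03 ≈ 4.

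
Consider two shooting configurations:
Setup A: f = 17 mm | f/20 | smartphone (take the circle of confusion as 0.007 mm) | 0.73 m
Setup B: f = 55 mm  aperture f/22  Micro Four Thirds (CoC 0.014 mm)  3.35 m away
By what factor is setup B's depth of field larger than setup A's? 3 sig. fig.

4.42

Setup A: H = 17²/(20×0.007) + 17 ≈ 2081.3 mm; DoF = Df − Dn = 1115.18 − 542.59 ≈ 572.59 mm.
Setup B: H = 55²/(22×0.014) + 55 ≈ 9876.4 mm; DoF = Df − Dn = 5041.3 − 2508.4 ≈ 2532.9 mm.
Ratio = 2532.9 / 572.59 ≈ 4.42.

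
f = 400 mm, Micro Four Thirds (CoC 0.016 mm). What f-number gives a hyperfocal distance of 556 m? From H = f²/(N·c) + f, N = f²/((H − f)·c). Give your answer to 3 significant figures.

Rearrange H = f²/(N·c) + f for N: N = f² / ((H − f)·c).
N = 400² / ((556000 − 400) × 0.016) = 160000 / 8890 ≈ 18.

f/18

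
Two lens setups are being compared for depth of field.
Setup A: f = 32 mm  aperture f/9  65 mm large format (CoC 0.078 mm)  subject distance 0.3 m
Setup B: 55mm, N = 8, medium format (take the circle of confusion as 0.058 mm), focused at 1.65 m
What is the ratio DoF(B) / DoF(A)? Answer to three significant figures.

7.53

Setup A: H = 32²/(9×0.078) + 32 ≈ 1490.7 mm; DoF = Df − Dn = 367.52 − 253.44 ≈ 114.08 mm.
Setup B: H = 55²/(8×0.058) + 55 ≈ 6574.4 mm; DoF = Df − Dn = 2184.43 − 1325.67 ≈ 858.76 mm.
Ratio = 858.76 / 114.08 ≈ 7.53.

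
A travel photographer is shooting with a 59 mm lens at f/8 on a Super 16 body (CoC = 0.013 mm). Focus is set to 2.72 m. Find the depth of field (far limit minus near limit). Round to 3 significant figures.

Hyperfocal distance H = f²/(N·c) + f = 59²/(8 × 0.013) + 59 = 3481/0.104 + 59 ≈ 33530.2 mm ≈ 33.53 m.
Near limit Dn = s·(H − f)/(H + s − 2f) = 2720 × (33530.2 − 59) / (33530.2 + 2720 − 2 × 59) = 2720 × 33471.2 / 36132.2 ≈ 2519.68 mm.
Far limit Df = s·(H − f)/(H − s) = 2720 × (33530.2 − 59) / (33530.2 − 2720) = 2720 × 33471.2 / 30810.2 ≈ 2954.92 mm.
Depth of field = Df − Dn = 2954.92 − 2519.68 ≈ 435.24 mm.

435 mm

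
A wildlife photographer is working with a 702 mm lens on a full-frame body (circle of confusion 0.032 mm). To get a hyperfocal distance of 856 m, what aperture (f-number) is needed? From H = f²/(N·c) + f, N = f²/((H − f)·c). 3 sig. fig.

Rearrange H = f²/(N·c) + f for N: N = f² / ((H − f)·c).
N = 702² / ((856000 − 702) × 0.032) = 492804 / 27370 ≈ 18.

f/18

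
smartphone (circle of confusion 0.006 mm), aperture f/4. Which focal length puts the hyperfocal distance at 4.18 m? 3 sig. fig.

10.0 mm

From H = f²/(N·c) + f, with f ≪ H: f ≈ √(H·N·c) = √(4180 × 4 × 0.006) = √100.32 ≈ 10.02 mm.
The +f correction barely moves this — solving exactly, f² + N·c·f − N·c·H = 0 ⇒ f = (−N·c + √((N·c)² + 4·N·c·H))/2 = (−0.024 + √401.28)/2 ≈ 10.004 mm, so f ≈ 10.0 mm.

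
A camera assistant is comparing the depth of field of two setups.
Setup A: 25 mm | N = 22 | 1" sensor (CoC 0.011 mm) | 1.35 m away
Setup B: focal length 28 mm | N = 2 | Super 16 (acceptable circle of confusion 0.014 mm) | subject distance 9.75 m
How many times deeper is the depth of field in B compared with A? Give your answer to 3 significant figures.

4.09

Setup A: H = 25²/(22×0.011) + 25 ≈ 2607.6 mm; DoF = Df − Dn = 2772.3 − 892.2 ≈ 1880.1 mm.
Setup B: H = 28²/(2×0.014) + 28 ≈ 28028.0 mm; DoF = Df − Dn = 14936.0 − 7237.2 ≈ 7698.8 mm.
Ratio = 7698.8 / 1880.1 ≈ 4.09.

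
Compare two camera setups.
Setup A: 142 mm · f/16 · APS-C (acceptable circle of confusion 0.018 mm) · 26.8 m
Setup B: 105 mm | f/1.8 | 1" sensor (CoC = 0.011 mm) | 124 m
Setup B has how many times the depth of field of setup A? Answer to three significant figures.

2.43

Setup A: H = 142²/(16×0.018) + 142 ≈ 70155.9 mm; DoF = Df − Dn = 43278 − 19410 ≈ 23868 mm.
Setup B: H = 105²/(1.8×0.011) + 105 ≈ 556923.2 mm; DoF = Df − Dn = 159487 − 101431 ≈ 58056 mm.
Ratio = 58056 / 23868 ≈ 2.43.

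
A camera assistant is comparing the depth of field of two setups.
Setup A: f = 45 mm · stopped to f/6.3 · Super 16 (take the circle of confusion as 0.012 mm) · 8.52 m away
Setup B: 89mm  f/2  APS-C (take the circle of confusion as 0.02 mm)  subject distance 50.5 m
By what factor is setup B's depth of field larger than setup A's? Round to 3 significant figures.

4.59

Setup A: H = 45²/(6.3×0.012) + 45 ≈ 26830.7 mm; DoF = Df − Dn = 12463.4 − 6472.2 ≈ 5991.2 mm.
Setup B: H = 89²/(2×0.02) + 89 ≈ 198114.0 mm; DoF = Df − Dn = 67746 − 40253 ≈ 27493 mm.
Ratio = 27493 / 5991.2 ≈ 4.59.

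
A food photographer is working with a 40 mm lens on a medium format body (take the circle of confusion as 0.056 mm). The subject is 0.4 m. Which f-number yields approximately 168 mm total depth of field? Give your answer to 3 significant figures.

f/16

Write h = H − f = f²/(N·c). The thin-lens limits are Dn = s·h/(h + (s−f)) and Df = s·h/(h − (s−f)), so DoF = Df − Dn = 2·s·(s−f)·h / (h² − (s−f)²).
That is a quadratic in h: DoF·h² − 2·s·(s−f)·h − DoF·(s−f)² = 0 ⇒ h = (s−f)·(s + √(s² + DoF²)) / DoF = 360 × (400 + √(400² + 168²)) / 168 = 360 × (400 + 433.848) / 168 ≈ 1786.8 mm.
Then N = f²/(c·h) = 40² / (0.056 × 1786.8) = 1600 / 100.06 ≈ 16.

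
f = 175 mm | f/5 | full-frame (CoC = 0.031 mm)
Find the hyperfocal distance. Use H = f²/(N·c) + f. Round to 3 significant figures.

Hyperfocal distance H = f²/(N·c) + f = 175²/(5 × 0.031) + 175 = 30625/0.155 + 175 ≈ 197755.6 mm ≈ 198 m.

198 m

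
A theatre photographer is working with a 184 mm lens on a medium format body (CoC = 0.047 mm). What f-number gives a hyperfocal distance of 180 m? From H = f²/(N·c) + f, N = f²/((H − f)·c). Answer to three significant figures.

Rearrange H = f²/(N·c) + f for N: N = f² / ((H − f)·c).
N = 184² / ((180000 − 184) × 0.047) = 33856 / 8451 ≈ 4.01.

f/4.01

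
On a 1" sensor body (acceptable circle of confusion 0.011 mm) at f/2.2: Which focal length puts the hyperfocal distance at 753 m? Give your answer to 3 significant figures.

From H = f²/(N·c) + f, with f ≪ H: f ≈ √(H·N·c) = √(753000 × 2.2 × 0.011) = √18223 ≈ 135.0 mm.
The +f correction barely moves this — solving exactly, f² + N·c·f − N·c·H = 0 ⇒ f = (−N·c + √((N·c)² + 4·N·c·H))/2 = (−0.0242 + √72890)/2 ≈ 134.98 mm, so f ≈ 135 mm.

135 mm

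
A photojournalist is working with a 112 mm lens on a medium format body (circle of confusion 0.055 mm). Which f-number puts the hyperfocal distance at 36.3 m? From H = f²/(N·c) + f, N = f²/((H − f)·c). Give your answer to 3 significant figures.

Rearrange H = f²/(N·c) + f for N: N = f² / ((H − f)·c).
N = 112² / ((36300 − 112) × 0.055) = 12544 / 1990 ≈ 6.30.

f/6.30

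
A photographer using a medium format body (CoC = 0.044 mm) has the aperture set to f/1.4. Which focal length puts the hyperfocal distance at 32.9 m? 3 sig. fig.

From H = f²/(N·c) + f, with f ≪ H: f ≈ √(H·N·c) = √(32900 × 1.4 × 0.044) = √2026.6 ≈ 45.02 mm.
The +f correction barely moves this — solving exactly, f² + N·c·f − N·c·H = 0 ⇒ f = (−N·c + √((N·c)² + 4·N·c·H))/2 = (−0.0616 + √8106.6)/2 ≈ 44.987 mm, so f ≈ 45.0 mm.

45.0 mm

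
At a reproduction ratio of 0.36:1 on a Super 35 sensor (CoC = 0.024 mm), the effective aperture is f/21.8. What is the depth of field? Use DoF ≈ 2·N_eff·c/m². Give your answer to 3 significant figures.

At magnification m, DoF ≈ 2·N_eff·c/m² = 2 × 21.8 × 0.024 / 0.36² = 1.046 / 0.1296 ≈ 8.07 mm.

8.07 mm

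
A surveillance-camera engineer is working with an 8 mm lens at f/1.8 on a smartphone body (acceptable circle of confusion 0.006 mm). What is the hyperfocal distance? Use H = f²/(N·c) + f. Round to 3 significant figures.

Hyperfocal distance H = f²/(N·c) + f = 8²/(1.8 × 0.006) + 8 = 64/0.0108 + 8 ≈ 5933.9 mm ≈ 5.93 m.

5.93 m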